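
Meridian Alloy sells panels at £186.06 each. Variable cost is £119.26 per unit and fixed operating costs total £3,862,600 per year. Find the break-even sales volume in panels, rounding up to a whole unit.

57,824 panels

Each unit contributes £186.06 − £119.26 = £66.80.
Break-even volume = fixed costs ÷ CM per unit = £3,862,600 ÷ £66.80 = 57,823.35, so 57,824 panels.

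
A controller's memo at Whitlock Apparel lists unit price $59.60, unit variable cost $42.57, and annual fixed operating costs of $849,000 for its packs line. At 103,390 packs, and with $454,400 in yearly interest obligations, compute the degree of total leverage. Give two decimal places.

3.85

At 103,390 units, contribution = 103,390 × $17.03 = $1,760,731.70.
Subtracting fixed costs: EBIT = $1,760,731.70 − $849,000 = $911,731.70. Interest = $454,400.00, so EBIT − I = $457,331.70.
DCL = contribution ÷ (EBIT − I) = $1,760,731.70 ÷ $457,331.70 = 3.8500.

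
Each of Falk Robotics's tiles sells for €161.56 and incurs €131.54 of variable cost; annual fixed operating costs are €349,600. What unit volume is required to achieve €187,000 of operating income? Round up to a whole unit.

17,875 tiles

Each unit contributes €161.56 − €131.54 = €30.02.
Need Q such that Q × €30.02 − €349,600 = €187,000, i.e. Q = €536,600 / €30.02 = 17,874.75 → 17,875.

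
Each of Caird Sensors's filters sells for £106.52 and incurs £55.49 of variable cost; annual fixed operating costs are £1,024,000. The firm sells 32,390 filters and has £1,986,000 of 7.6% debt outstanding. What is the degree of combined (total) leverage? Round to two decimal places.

Total contribution margin = 32,390 × £51.03 = £1,652,861.70.
Subtracting fixed costs: EBIT = £1,652,861.70 − £1,024,000 = £628,861.70. Interest = £150,936.00, so EBIT − I = £477,925.70.
Degree of total leverage = total CM / (EBIT − interest) = £1,652,861.70 / £477,925.70 = 3.4584.

3.46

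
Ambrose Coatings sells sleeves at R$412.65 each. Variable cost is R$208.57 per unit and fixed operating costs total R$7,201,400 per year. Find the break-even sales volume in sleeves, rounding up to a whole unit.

Each unit contributes R$412.65 − R$208.57 = R$204.08.
Break-even Q = R$7,201,400 / R$204.08 = 35,287.14 → 35,288 sleeves.

35,288 sleeves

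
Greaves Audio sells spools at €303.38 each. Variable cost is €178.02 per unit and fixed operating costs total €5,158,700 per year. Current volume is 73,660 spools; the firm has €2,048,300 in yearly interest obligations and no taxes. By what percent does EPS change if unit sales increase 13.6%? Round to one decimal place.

At 73,660 units, contribution = 73,660 × €125.36 = €9,234,017.60.
EBIT = €9,234,017.60 − €5,158,700 = €4,075,317.60.
After interest of €2,048,300.00, pre-tax earnings = €2,027,017.60.
DCL = total CM / (EBIT − I) = €9,234,017.60 / €2,027,017.60 = 4.5555.
%ΔEPS = DCL × %ΔSales = 4.5555 × +13.6% = +62.0%.

+62.0%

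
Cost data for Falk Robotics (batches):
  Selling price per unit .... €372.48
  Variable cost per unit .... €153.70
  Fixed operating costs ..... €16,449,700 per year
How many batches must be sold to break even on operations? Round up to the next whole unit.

75,189 batches

Contribution margin per unit = €372.48 − €153.70 = €218.78.
Break-even volume = fixed costs ÷ CM per unit = €16,449,700 ÷ €218.78 = 75,188.32, so 75,189 batches.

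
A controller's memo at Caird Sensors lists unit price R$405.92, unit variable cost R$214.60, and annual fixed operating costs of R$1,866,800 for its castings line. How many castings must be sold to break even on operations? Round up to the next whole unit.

9,758 castings

Contribution margin per unit = R$405.92 − R$214.60 = R$191.32.
Break-even volume = fixed costs ÷ CM per unit = R$1,866,800 ÷ R$191.32 = 9,757.47, so 9,758 castings.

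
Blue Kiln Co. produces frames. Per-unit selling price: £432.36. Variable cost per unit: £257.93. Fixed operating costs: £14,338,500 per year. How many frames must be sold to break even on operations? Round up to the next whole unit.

82,203 frames

Unit CM = price − variable cost = £432.36 − £257.93 = £174.43.
Units to break even: £14,338,500 ÷ £174.43 = 82,202.03, rounded up to 82,203.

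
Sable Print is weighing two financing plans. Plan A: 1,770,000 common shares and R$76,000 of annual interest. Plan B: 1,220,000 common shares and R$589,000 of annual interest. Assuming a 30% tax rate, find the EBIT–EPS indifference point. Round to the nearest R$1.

Set EPS_A = EPS_B: (EBIT − R$76,000)(1 − 0.30) ÷ 1,770,000 = (EBIT − R$589,000)(1 − 0.30) ÷ 1,220,000.
Cancelling (1 − t) and cross-multiplying: 1,220,000·(EBIT − 76,000) = 1,770,000·(EBIT − 589,000).
EBIT × (1,770,000 − 1,220,000) = 589,000 × 1,770,000 − 76,000 × 1,220,000 = 949,810,000,000, so EBIT = 949,810,000,000 ÷ 550,000 = 1,726,927.27.

R$1,726,927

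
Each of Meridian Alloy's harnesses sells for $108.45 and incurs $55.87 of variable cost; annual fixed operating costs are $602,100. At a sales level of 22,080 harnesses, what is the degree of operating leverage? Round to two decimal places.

Contribution at this volume is 22,080 × $52.58 = $1,160,966.40.
EBIT = $1,160,966.40 − $602,100 = $558,866.40.
DOL = contribution ÷ EBIT = $1,160,966.40 ÷ $558,866.40 = 2.0774.

2.08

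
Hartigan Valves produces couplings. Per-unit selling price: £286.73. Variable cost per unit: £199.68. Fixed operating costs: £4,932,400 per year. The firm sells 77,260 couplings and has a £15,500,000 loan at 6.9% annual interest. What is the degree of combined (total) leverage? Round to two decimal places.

9.29

Contribution at this volume is 77,260 × £87.05 = £6,725,483.00.
EBIT = £6,725,483.00 − £4,932,400 = £1,793,083.00. Interest = £1,069,500.00.
DOL = £6,725,483.00 ÷ £1,793,083.00 = 3.7508; DFL = £1,793,083.00 ÷ £723,583.00 = 2.4781.
DCL = DOL × DFL = 3.7508 × 2.4781 = 9.2949.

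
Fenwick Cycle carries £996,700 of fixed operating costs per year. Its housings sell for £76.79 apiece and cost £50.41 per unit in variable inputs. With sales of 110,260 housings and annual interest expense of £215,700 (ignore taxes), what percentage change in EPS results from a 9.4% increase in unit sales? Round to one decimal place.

+16.1%

Total contribution margin = 110,260 × £26.38 = £2,908,658.80.
Operating income = contribution − fixed costs = £2,908,658.80 − £996,700 = £1,911,958.80.
After interest of £215,700.00, pre-tax earnings = £1,696,258.80.
Degree of combined leverage = contribution ÷ (EBIT − I) = £2,908,658.80 ÷ £1,696,258.80 = 1.7147.
%ΔEPS = DCL × %ΔSales = 1.7147 × +9.4% = +16.1%.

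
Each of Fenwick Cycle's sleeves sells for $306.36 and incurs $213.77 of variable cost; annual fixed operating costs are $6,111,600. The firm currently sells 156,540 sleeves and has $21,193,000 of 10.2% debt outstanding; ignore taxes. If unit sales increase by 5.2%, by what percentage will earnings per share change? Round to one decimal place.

+12.1%

Total contribution margin = 156,540 × $92.59 = $14,494,038.60.
Subtracting fixed costs: EBIT = $14,494,038.60 − $6,111,600 = $8,382,438.60.
Interest = $2,161,686.00, so EBIT − I = $6,220,752.60.
DCL = total CM / (EBIT − I) = $14,494,038.60 / $6,220,752.60 = 2.3299.
EPS therefore changes by 2.3299 × (+5.2%) = +12.1%.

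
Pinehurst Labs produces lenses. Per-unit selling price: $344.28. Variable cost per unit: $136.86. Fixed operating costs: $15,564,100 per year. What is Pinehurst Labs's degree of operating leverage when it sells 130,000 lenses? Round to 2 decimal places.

2.37

At 130,000 units, contribution = 130,000 × $207.42 = $26,964,600.00.
Subtracting fixed costs: EBIT = $26,964,600.00 − $15,564,100 = $11,400,500.00.
So DOL = total CM / EBIT = $26,964,600.00 / $11,400,500.00 = 2.3652.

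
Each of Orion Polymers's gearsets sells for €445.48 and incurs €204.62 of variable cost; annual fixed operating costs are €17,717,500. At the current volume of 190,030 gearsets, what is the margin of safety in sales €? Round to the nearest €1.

Contribution margin per unit = €445.48 − €204.62 = €240.86. Break-even units = €17,717,500 ÷ €240.86 = 73,559.33; break-even revenue = 73,559.33 × €445.48 = €32,769,209.91.
Actual sales revenue = 190,030 × €445.48 = €84,654,564.40.
Margin of safety = €84,654,564.40 − €32,769,209.91 = €51,885,354.

€51,885,354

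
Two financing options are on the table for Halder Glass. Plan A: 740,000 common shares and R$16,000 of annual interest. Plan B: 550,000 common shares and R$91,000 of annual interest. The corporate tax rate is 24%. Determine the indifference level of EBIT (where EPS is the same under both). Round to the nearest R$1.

R$308,105

At indifference, (EBIT − 16,000)(1 − t)/740,000 = (EBIT − 91,000)(1 − t)/550,000.
Cancelling (1 − t) and cross-multiplying: 550,000·(EBIT − 16,000) = 740,000·(EBIT − 91,000).
Solving, EBIT = (91,000·740,000 − 16,000·550,000) / (740,000 − 550,000) = 58,540,000,000 / 190,000 = 308,105.26.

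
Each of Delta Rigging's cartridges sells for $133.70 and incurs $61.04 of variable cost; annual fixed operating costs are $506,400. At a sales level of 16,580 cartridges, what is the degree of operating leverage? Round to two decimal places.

1.73

At 16,580 units, contribution = 16,580 × $72.66 = $1,204,702.80.
Subtracting fixed costs: EBIT = $1,204,702.80 − $506,400 = $698,302.80.
So DOL = total CM / EBIT = $1,204,702.80 / $698,302.80 = 1.7252.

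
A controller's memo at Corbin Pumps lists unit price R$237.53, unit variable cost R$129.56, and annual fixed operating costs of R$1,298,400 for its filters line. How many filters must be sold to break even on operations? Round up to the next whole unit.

Contribution margin per unit = R$237.53 − R$129.56 = R$107.97.
Break-even Q = R$1,298,400 / R$107.97 = 12,025.56 → 12,026 filters.

12,026 filters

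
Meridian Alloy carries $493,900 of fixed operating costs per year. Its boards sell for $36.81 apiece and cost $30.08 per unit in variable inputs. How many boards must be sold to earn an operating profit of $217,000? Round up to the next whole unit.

105,632 boards

Each unit contributes $36.81 − $30.08 = $6.73.
Need Q such that Q × $6.73 − $493,900 = $217,000, i.e. Q = $710,900 / $6.73 = 105,631.50 → 105,632.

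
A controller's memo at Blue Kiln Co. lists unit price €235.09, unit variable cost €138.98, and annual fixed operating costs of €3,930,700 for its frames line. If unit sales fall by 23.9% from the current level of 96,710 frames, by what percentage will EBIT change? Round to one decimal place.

Total contribution margin = 96,710 × €96.11 = €9,294,798.10.
Subtracting fixed costs: EBIT = €9,294,798.10 − €3,930,700 = €5,364,098.10.
DOL = contribution ÷ EBIT = €9,294,798.10 ÷ €5,364,098.10 = 1.7328.
Operating income changes by 1.7328 × -23.9% = -41.4%.

-41.4%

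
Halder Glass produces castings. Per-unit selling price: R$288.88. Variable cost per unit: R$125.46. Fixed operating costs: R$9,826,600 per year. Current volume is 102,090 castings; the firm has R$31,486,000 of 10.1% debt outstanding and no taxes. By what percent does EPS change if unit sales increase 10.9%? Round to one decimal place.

At 102,090 units, contribution = 102,090 × R$163.42 = R$16,683,547.80.
Subtracting fixed costs: EBIT = R$16,683,547.80 − R$9,826,600 = R$6,856,947.80.
After interest of R$3,180,086.00, pre-tax earnings = R$3,676,861.80.
DCL = total CM / (EBIT − I) = R$16,683,547.80 / R$3,676,861.80 = 4.5374.
EPS therefore changes by 4.5374 × (+10.9%) = +49.5%.

+49.5%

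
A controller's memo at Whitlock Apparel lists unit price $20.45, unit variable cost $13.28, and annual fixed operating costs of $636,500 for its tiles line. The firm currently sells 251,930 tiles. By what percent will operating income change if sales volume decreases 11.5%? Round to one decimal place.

At 251,930 units, contribution = 251,930 × $7.17 = $1,806,338.10.
Subtracting fixed costs: EBIT = $1,806,338.10 − $636,500 = $1,169,838.10.
So DOL = total CM / EBIT = $1,806,338.10 / $1,169,838.10 = 1.5441.
So EBIT moves 1.5441 × (-11.5%) = -17.8%.

-17.8%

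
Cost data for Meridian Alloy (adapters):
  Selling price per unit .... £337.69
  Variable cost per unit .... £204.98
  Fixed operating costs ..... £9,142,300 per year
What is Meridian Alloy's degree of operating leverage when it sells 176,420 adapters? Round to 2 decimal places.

1.64

At 176,420 units, contribution = 176,420 × £132.71 = £23,412,698.20.
Operating income = contribution − fixed costs = £23,412,698.20 − £9,142,300 = £14,270,398.20.
Degree of operating leverage = £23,412,698.20 / £14,270,398.20 = 1.6406.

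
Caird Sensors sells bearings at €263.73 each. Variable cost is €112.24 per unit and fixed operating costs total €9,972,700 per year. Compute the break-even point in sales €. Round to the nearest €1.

CM per unit = €263.73 − €112.24 = €151.49; CM ratio = €151.49 / €263.73 = 0.5744.
Break-even revenue = fixed costs × price ÷ CM = €9,972,700 × €263.73 ÷ €151.49 = €17,361,543.

€17,361,543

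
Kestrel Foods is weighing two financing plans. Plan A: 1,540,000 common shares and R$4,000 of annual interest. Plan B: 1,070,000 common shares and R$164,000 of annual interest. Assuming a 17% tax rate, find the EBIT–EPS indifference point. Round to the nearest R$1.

R$528,255

Set EPS_A = EPS_B: (EBIT − R$4,000)(1 − 0.17) ÷ 1,540,000 = (EBIT − R$164,000)(1 − 0.17) ÷ 1,070,000.
Cancelling (1 − t) and cross-multiplying: 1,070,000·(EBIT − 4,000) = 1,540,000·(EBIT − 164,000).
Solving, EBIT = (164,000·1,540,000 − 4,000·1,070,000) / (1,540,000 − 1,070,000) = 248,280,000,000 / 470,000 = 528,255.32.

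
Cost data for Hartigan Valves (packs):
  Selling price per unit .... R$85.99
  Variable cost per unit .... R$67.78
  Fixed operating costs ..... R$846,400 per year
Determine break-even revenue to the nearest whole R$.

CM per unit = R$85.99 − R$67.78 = R$18.21; CM ratio = R$18.21 / R$85.99 = 0.2118.
Break-even revenue = fixed costs × price ÷ CM = R$846,400 × R$85.99 ÷ R$18.21 = R$3,996,811.

R$3,996,811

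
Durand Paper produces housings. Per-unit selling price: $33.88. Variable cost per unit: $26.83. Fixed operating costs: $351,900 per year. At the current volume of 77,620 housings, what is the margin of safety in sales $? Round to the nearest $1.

$938,649

Each unit contributes $33.88 − $26.83 = $7.05. Break-even units = $351,900 ÷ $7.05 = 49,914.89; break-even revenue = 49,914.89 × $33.88 = $1,691,116.60.
Actual sales revenue = 77,620 × $33.88 = $2,629,765.60.
Margin of safety = $2,629,765.60 − $1,691,116.60 = $938,649.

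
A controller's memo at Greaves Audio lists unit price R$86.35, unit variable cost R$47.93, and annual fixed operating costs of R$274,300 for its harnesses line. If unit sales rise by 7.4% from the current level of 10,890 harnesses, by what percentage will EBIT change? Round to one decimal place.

Contribution at this volume is 10,890 × R$38.42 = R$418,393.80.
Subtracting fixed costs: EBIT = R$418,393.80 − R$274,300 = R$144,093.80.
DOL = contribution ÷ EBIT = R$418,393.80 ÷ R$144,093.80 = 2.9036.
Operating income changes by 2.9036 × +7.4% = +21.5%.

+21.5%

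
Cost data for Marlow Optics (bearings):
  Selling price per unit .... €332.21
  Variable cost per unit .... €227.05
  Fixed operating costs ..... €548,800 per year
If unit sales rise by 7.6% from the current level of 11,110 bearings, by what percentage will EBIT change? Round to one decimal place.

+14.3%

Total contribution margin = 11,110 × €105.16 = €1,168,327.60.
Subtracting fixed costs: EBIT = €1,168,327.60 − €548,800 = €619,527.60.
So DOL = total CM / EBIT = €1,168,327.60 / €619,527.60 = 1.8858.
Operating income changes by 1.8858 × +7.6% = +14.3%.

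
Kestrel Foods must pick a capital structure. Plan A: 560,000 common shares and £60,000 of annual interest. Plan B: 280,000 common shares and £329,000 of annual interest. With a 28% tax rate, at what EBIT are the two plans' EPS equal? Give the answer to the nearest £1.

Set EPS_A = EPS_B: (EBIT − £60,000)(1 − 0.28) ÷ 560,000 = (EBIT − £329,000)(1 − 0.28) ÷ 280,000.
The (1 − t) factor cancels: (EBIT − 60,000) × 280,000 = (EBIT − 329,000) × 560,000.
Solving, EBIT = (329,000·560,000 − 60,000·280,000) / (560,000 − 280,000) = 167,440,000,000 / 280,000 = 598,000.00.

£598,000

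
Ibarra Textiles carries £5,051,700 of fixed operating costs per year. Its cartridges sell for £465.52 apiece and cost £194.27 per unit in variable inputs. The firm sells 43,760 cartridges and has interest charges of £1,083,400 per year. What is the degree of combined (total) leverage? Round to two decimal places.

2.07

Total contribution margin = 43,760 × £271.25 = £11,869,900.00.
EBIT = £11,869,900.00 − £5,051,700 = £6,818,200.00. Interest = £1,083,400.00, so EBIT − I = £5,734,800.00.
DCL = contribution ÷ (EBIT − I) = £11,869,900.00 ÷ £5,734,800.00 = 2.0698.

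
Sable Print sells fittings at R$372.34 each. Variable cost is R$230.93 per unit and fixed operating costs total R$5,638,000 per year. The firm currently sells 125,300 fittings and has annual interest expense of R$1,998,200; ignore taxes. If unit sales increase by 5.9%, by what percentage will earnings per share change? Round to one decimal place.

+10.4%

Total contribution margin = 125,300 × R$141.41 = R$17,718,673.00.
Operating income = contribution − fixed costs = R$17,718,673.00 − R$5,638,000 = R$12,080,673.00.
Interest = R$1,998,200.00, so EBIT − I = R$10,082,473.00.
Degree of combined leverage = contribution ÷ (EBIT − I) = R$17,718,673.00 ÷ R$10,082,473.00 = 1.7574.
EPS therefore changes by 1.7574 × (+5.9%) = +10.4%.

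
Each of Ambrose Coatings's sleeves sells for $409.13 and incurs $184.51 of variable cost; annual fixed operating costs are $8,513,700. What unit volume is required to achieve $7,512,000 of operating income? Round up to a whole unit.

Each unit contributes $409.13 − $184.51 = $224.62.
Units = (FC + target) / CM = ($8,513,700 + $7,512,000) / $224.62 = 71,345.83, so 71,346 sleeves.

71,346 sleeves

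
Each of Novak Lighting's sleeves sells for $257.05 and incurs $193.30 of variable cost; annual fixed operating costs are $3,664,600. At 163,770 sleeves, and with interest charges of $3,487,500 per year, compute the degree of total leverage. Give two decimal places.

Total contribution margin = 163,770 × $63.75 = $10,440,337.50.
Subtracting fixed costs: EBIT = $10,440,337.50 − $3,664,600 = $6,775,737.50. Interest = $3,487,500.00, so EBIT − I = $3,288,237.50.
DCL = contribution ÷ (EBIT − I) = $10,440,337.50 ÷ $3,288,237.50 = 3.1751.

3.18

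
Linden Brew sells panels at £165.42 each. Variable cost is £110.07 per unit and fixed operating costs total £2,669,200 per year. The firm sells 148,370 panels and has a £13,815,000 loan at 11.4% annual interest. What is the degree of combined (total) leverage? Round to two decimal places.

Contribution at this volume is 148,370 × £55.35 = £8,212,279.50.
EBIT = £8,212,279.50 − £2,669,200 = £5,543,079.50. Interest = £1,574,910.00, so EBIT − I = £3,968,169.50.
Degree of total leverage = total CM / (EBIT − interest) = £8,212,279.50 / £3,968,169.50 = 2.0695.

2.07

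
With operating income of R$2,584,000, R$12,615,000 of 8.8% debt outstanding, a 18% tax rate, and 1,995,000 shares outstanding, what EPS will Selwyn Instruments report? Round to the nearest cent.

Interest = R$1,110,120.00, so EBT = R$2,584,000 − R$1,110,120.00 = R$1,473,880.00.
After tax at 18%: net income = R$1,473,880.00 × 0.82 = R$1,208,581.60.
EPS = R$1,208,581.60 ÷ 1,995,000 = R$0.61.

R$0.61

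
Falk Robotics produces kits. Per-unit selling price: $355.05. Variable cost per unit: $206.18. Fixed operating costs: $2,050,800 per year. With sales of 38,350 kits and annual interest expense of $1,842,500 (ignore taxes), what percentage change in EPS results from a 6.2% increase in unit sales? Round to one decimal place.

+19.5%

Total contribution margin = 38,350 × $148.87 = $5,709,164.50.
EBIT = $5,709,164.50 − $2,050,800 = $3,658,364.50.
After interest of $1,842,500.00, pre-tax earnings = $1,815,864.50.
Degree of combined leverage = contribution ÷ (EBIT − I) = $5,709,164.50 ÷ $1,815,864.50 = 3.1440.
%ΔEPS = DCL × %ΔSales = 3.1440 × +6.2% = +19.5%.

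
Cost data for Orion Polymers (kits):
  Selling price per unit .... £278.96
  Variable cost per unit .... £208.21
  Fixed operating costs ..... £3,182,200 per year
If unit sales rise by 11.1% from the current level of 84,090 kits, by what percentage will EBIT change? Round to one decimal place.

+23.9%

At 84,090 units, contribution = 84,090 × £70.75 = £5,949,367.50.
Subtracting fixed costs: EBIT = £5,949,367.50 − £3,182,200 = £2,767,167.50.
So DOL = total CM / EBIT = £5,949,367.50 / £2,767,167.50 = 2.1500.
So EBIT moves 2.1500 × (+11.1%) = +23.9%.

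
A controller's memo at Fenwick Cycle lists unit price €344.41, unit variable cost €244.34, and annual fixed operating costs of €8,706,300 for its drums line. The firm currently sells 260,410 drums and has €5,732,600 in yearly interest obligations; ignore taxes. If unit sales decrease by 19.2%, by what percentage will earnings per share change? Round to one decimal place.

Total contribution margin = 260,410 × €100.07 = €26,059,228.70.
EBIT = €26,059,228.70 − €8,706,300 = €17,352,928.70.
After interest of €5,732,600.00, pre-tax earnings = €11,620,328.70.
Degree of combined leverage = contribution ÷ (EBIT − I) = €26,059,228.70 ÷ €11,620,328.70 = 2.2426.
%ΔEPS = DCL × %ΔSales = 2.2426 × -19.2% = -43.1%.

-43.1%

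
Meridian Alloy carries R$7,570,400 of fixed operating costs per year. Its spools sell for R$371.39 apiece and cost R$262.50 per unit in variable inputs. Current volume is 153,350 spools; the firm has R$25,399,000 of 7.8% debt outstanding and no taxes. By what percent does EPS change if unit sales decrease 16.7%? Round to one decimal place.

-39.0%

Total contribution margin = 153,350 × R$108.89 = R$16,698,281.50.
EBIT = R$16,698,281.50 − R$7,570,400 = R$9,127,881.50.
Interest = R$1,981,122.00, so EBIT − I = R$7,146,759.50.
Degree of combined leverage = contribution ÷ (EBIT − I) = R$16,698,281.50 ÷ R$7,146,759.50 = 2.3365.
%ΔEPS = DCL × %ΔSales = 2.3365 × -16.7% = -39.0%.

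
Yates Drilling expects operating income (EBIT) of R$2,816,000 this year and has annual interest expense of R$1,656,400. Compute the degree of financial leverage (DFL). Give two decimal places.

Interest = R$1,656,400.00.
DFL = EBIT ÷ (EBIT − I) = R$2,816,000 ÷ (R$2,816,000 − R$1,656,400.00) = R$2,816,000 ÷ R$1,159,600.00 = 2.4284.

2.43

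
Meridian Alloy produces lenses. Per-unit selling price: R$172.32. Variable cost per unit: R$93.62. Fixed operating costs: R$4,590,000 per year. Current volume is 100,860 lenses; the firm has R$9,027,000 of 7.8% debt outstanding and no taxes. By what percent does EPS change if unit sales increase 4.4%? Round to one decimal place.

+13.2%

Total contribution margin = 100,860 × R$78.70 = R$7,937,682.00.
Operating income = contribution − fixed costs = R$7,937,682.00 − R$4,590,000 = R$3,347,682.00.
Interest = R$704,106.00, so EBIT − I = R$2,643,576.00.
Degree of combined leverage = contribution ÷ (EBIT − I) = R$7,937,682.00 ÷ R$2,643,576.00 = 3.0026.
%ΔEPS = DCL × %ΔSales = 3.0026 × +4.4% = +13.2%.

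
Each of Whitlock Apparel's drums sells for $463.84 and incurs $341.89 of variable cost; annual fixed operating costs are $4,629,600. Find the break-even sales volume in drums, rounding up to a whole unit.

37,964 drums

Each unit contributes $463.84 − $341.89 = $121.95.
Units to break even: $4,629,600 ÷ $121.95 = 37,963.10, rounded up to 37,964.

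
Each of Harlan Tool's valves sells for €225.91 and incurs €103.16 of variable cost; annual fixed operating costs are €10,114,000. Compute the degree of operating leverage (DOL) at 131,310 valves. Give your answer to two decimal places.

Total contribution margin = 131,310 × €122.75 = €16,118,302.50.
EBIT = €16,118,302.50 − €10,114,000 = €6,004,302.50.
DOL = contribution ÷ EBIT = €16,118,302.50 ÷ €6,004,302.50 = 2.6845.

2.68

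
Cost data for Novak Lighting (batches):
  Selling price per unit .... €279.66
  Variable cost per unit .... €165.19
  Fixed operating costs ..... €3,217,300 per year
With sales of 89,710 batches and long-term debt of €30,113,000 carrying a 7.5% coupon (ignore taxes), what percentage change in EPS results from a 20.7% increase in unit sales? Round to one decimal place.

Total contribution margin = 89,710 × €114.47 = €10,269,103.70.
Subtracting fixed costs: EBIT = €10,269,103.70 − €3,217,300 = €7,051,803.70.
After interest of €2,258,475.00, pre-tax earnings = €4,793,328.70.
Degree of combined leverage = contribution ÷ (EBIT − I) = €10,269,103.70 ÷ €4,793,328.70 = 2.1424.
%ΔEPS = DCL × %ΔSales = 2.1424 × +20.7% = +44.3%.

+44.3%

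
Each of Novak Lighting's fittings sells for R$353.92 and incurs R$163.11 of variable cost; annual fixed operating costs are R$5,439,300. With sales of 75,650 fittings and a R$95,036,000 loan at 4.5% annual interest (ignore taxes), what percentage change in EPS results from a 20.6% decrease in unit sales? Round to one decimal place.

-63.0%

At 75,650 units, contribution = 75,650 × R$190.81 = R$14,434,776.50.
EBIT = R$14,434,776.50 − R$5,439,300 = R$8,995,476.50.
Interest = R$4,276,620.00, so EBIT − I = R$4,718,856.50.
Degree of combined leverage = contribution ÷ (EBIT − I) = R$14,434,776.50 ÷ R$4,718,856.50 = 3.0590.
%ΔEPS = DCL × %ΔSales = 3.0590 × -20.6% = -63.0%.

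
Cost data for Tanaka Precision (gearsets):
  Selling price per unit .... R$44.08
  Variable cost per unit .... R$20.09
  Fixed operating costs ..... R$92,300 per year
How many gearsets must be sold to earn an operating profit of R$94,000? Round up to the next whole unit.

7,766 gearsets

Contribution margin per unit = R$44.08 − R$20.09 = R$23.99.
Units = (FC + target) / CM = (R$92,300 + R$94,000) / R$23.99 = 7,765.74, so 7,766 gearsets.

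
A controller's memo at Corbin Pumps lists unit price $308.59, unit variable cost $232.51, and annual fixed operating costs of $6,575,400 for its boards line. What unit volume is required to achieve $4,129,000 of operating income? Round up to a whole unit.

Unit CM = price − variable cost = $308.59 − $232.51 = $76.08.
Required volume = (fixed costs + target profit) ÷ CM = ($6,575,400 + $4,129,000) ÷ $76.08 = 140,699.26, so 140,700 boards.

140,700 boards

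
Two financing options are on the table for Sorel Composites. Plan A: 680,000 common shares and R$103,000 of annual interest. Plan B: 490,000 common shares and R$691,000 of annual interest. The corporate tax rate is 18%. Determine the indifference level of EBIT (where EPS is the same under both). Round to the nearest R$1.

R$2,207,421

Set EPS_A = EPS_B: (EBIT − R$103,000)(1 − 0.18) ÷ 680,000 = (EBIT − R$691,000)(1 − 0.18) ÷ 490,000.
Cancelling (1 − t) and cross-multiplying: 490,000·(EBIT − 103,000) = 680,000·(EBIT − 691,000).
EBIT × (680,000 − 490,000) = 691,000 × 680,000 − 103,000 × 490,000 = 419,410,000,000, so EBIT = 419,410,000,000 ÷ 190,000 = 2,207,421.05.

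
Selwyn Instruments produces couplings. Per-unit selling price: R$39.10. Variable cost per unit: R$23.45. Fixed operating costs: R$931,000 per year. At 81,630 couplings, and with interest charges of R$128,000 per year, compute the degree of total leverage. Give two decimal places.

5.85

At 81,630 units, contribution = 81,630 × R$15.65 = R$1,277,509.50.
Operating income = contribution − fixed costs = R$1,277,509.50 − R$931,000 = R$346,509.50. Interest = R$128,000.00, so EBIT − I = R$218,509.50.
Degree of total leverage = total CM / (EBIT − interest) = R$1,277,509.50 / R$218,509.50 = 5.8465.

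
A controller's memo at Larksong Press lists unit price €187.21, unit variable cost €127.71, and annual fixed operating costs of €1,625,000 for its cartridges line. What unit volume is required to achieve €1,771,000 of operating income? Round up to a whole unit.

57,076 cartridges

Unit CM = price − variable cost = €187.21 − €127.71 = €59.50.
Need Q such that Q × €59.50 − €1,625,000 = €1,771,000, i.e. Q = €3,396,000 / €59.50 = 57,075.63 → 57,076.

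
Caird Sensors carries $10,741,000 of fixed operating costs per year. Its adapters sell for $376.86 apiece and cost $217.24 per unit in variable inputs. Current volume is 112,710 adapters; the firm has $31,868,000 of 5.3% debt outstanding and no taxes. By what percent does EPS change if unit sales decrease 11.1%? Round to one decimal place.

-35.9%

Contribution at this volume is 112,710 × $159.62 = $17,990,770.20.
EBIT = $17,990,770.20 − $10,741,000 = $7,249,770.20.
Interest = $1,689,004.00, so EBIT − I = $5,560,766.20.
DCL = total CM / (EBIT − I) = $17,990,770.20 / $5,560,766.20 = 3.2353.
%ΔEPS = DCL × %ΔSales = 3.2353 × -11.1% = -35.9%.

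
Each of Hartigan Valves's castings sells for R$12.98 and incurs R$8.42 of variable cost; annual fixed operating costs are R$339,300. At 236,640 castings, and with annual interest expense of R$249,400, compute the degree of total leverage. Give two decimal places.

2.20

At 236,640 units, contribution = 236,640 × R$4.56 = R$1,079,078.40.
EBIT = R$1,079,078.40 − R$339,300 = R$739,778.40. Interest = R$249,400.00, so EBIT − I = R$490,378.40.
DCL = contribution ÷ (EBIT − I) = R$1,079,078.40 ÷ R$490,378.40 = 2.2005.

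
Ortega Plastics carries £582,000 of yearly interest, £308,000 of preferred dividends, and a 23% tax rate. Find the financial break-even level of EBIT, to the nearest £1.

Preferred dividends are paid after tax, so their pre-tax equivalent is £308,000 ÷ (1 − 0.23) = £400,000.00.
EPS = 0 when EBIT covers interest plus the pre-tax preferred burden: £582,000 + £400,000.00 = £982,000.00.

£982,000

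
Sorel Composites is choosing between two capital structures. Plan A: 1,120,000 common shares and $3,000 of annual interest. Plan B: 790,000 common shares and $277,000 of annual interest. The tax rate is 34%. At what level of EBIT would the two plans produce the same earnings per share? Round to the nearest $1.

$932,939

Set EPS_A = EPS_B: (EBIT − $3,000)(1 − 0.34) ÷ 1,120,000 = (EBIT − $277,000)(1 − 0.34) ÷ 790,000.
The (1 − t) factor cancels: (EBIT − 3,000) × 790,000 = (EBIT − 277,000) × 1,120,000.
EBIT × (1,120,000 − 790,000) = 277,000 × 1,120,000 − 3,000 × 790,000 = 307,870,000,000, so EBIT = 307,870,000,000 ÷ 330,000 = 932,939.39.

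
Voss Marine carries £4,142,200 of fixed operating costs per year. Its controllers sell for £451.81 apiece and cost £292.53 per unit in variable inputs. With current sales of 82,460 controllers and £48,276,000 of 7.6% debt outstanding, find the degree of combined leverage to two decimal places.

2.47

Contribution at this volume is 82,460 × £159.28 = £13,134,228.80.
EBIT = £13,134,228.80 − £4,142,200 = £8,992,028.80. Interest = £3,668,976.00.
DOL = £13,134,228.80 ÷ £8,992,028.80 = 1.4607; DFL = £8,992,028.80 ÷ £5,323,052.80 = 1.6893.
Combined leverage = 1.4607 × 1.6893 = 2.4676.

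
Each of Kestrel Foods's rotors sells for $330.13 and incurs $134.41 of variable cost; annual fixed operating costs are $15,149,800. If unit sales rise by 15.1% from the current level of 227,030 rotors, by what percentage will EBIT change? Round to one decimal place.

Contribution at this volume is 227,030 × $195.72 = $44,434,311.60.
Subtracting fixed costs: EBIT = $44,434,311.60 − $15,149,800 = $29,284,511.60.
So DOL = total CM / EBIT = $44,434,311.60 / $29,284,511.60 = 1.5173.
Operating income changes by 1.5173 × +15.1% = +22.9%.

+22.9%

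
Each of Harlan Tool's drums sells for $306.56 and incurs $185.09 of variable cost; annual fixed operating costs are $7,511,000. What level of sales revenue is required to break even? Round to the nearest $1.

Contribution margin per unit = $306.56 − $185.09 = $121.47, a CM ratio of $121.47 ÷ $306.56 = 0.3962.
Break-even revenue = fixed costs × price ÷ CM = $7,511,000 × $306.56 ÷ $121.47 = $18,955,892.

$18,955,892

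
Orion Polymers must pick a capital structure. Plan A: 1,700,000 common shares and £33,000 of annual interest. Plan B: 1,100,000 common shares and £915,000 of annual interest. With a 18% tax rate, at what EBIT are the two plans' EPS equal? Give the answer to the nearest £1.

£2,532,000

At indifference, (EBIT − 33,000)(1 − t)/1,700,000 = (EBIT − 915,000)(1 − t)/1,100,000.
Cancelling (1 − t) and cross-multiplying: 1,100,000·(EBIT − 33,000) = 1,700,000·(EBIT − 915,000).
Solving, EBIT = (915,000·1,700,000 − 33,000·1,100,000) / (1,700,000 − 1,100,000) = 1,519,200,000,000 / 600,000 = 2,532,000.00.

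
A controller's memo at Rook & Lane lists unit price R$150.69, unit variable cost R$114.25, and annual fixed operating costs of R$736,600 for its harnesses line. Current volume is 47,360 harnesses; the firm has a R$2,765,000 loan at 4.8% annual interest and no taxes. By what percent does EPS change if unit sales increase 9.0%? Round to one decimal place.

+18.1%

Contribution at this volume is 47,360 × R$36.44 = R$1,725,798.40.
EBIT = R$1,725,798.40 − R$736,600 = R$989,198.40.
After interest of R$132,720.00, pre-tax earnings = R$856,478.40.
DCL = total CM / (EBIT − I) = R$1,725,798.40 / R$856,478.40 = 2.0150.
EPS therefore changes by 2.0150 × (+9.0%) = +18.1%.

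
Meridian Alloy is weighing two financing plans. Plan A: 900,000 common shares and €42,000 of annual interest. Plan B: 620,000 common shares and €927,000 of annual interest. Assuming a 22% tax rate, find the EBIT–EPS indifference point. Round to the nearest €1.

€2,886,643

At indifference, (EBIT − 42,000)(1 − t)/900,000 = (EBIT − 927,000)(1 − t)/620,000.
The (1 − t) factor cancels: (EBIT − 42,000) × 620,000 = (EBIT − 927,000) × 900,000.
EBIT × (900,000 − 620,000) = 927,000 × 900,000 − 42,000 × 620,000 = 808,260,000,000, so EBIT = 808,260,000,000 ÷ 280,000 = 2,886,642.86.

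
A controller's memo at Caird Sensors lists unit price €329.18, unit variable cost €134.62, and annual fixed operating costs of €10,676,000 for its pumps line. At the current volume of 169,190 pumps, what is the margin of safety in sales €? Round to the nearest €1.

€37,631,024

Unit CM = price − variable cost = €329.18 − €134.62 = €194.56. Break-even units = €10,676,000 ÷ €194.56 = 54,872.53; break-even revenue = 54,872.53 × €329.18 = €18,062,940.38.
Current sales = 169,190 × €329.18 = €55,693,964.20.
Margin of safety = €55,693,964.20 − €18,062,940.38 = €37,631,024.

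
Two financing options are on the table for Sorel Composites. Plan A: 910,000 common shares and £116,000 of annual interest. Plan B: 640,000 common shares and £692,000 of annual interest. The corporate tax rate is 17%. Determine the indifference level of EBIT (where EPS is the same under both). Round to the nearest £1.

£2,057,333

At indifference, (EBIT − 116,000)(1 − t)/910,000 = (EBIT − 692,000)(1 − t)/640,000.
The (1 − t) factor cancels: (EBIT − 116,000) × 640,000 = (EBIT − 692,000) × 910,000.
EBIT × (910,000 − 640,000) = 692,000 × 910,000 − 116,000 × 640,000 = 555,480,000,000, so EBIT = 555,480,000,000 ÷ 270,000 = 2,057,333.33.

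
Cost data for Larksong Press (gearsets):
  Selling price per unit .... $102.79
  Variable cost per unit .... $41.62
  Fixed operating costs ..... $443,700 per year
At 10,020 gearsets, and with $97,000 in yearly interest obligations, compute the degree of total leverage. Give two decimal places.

8.49

Contribution at this volume is 10,020 × $61.17 = $612,923.40.
Subtracting fixed costs: EBIT = $612,923.40 − $443,700 = $169,223.40. Interest = $97,000.00.
DOL = $612,923.40 ÷ $169,223.40 = 3.6220; DFL = $169,223.40 ÷ $72,223.40 = 2.3431.
DCL = DOL × DFL = 3.6220 × 2.3431 = 8.4867.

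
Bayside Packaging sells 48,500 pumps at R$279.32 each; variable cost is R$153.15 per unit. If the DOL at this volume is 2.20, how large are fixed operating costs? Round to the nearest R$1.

At 48,500 units, contribution = 48,500 × R$126.17 = R$6,119,245.00.
DOL = contribution / EBIT, so EBIT = R$6,119,245.00 / 2.20 = R$2,781,475.00.
Fixed costs = CM − EBIT = R$6,119,245.00 − R$2,781,475.00 = R$3,337,770.

R$3,337,770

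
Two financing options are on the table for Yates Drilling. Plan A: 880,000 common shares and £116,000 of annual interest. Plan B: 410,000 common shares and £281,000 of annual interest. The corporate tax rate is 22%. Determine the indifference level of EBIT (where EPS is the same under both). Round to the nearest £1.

£424,936

At indifference, (EBIT − 116,000)(1 − t)/880,000 = (EBIT − 281,000)(1 − t)/410,000.
The (1 − t) factor cancels: (EBIT − 116,000) × 410,000 = (EBIT − 281,000) × 880,000.
EBIT × (880,000 − 410,000) = 281,000 × 880,000 − 116,000 × 410,000 = 199,720,000,000, so EBIT = 199,720,000,000 ÷ 470,000 = 424,936.17.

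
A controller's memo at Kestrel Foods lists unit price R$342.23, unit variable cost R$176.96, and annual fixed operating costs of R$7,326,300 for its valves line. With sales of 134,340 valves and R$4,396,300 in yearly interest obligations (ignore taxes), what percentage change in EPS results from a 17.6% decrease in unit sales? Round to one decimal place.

Total contribution margin = 134,340 × R$165.27 = R$22,202,371.80.
Subtracting fixed costs: EBIT = R$22,202,371.80 − R$7,326,300 = R$14,876,071.80.
After interest of R$4,396,300.00, pre-tax earnings = R$10,479,771.80.
DCL = total CM / (EBIT − I) = R$22,202,371.80 / R$10,479,771.80 = 2.1186.
%ΔEPS = DCL × %ΔSales = 2.1186 × -17.6% = -37.3%.

-37.3%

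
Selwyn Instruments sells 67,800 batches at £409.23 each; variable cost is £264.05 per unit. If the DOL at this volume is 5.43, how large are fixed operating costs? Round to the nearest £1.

£8,030,459

Contribution at this volume is 67,800 × £145.18 = £9,843,204.00.
DOL = contribution / EBIT, so EBIT = £9,843,204.00 / 5.43 = £1,812,744.75.
And FC = contribution − EBIT = £9,843,204.00 − £1,812,744.75 = £8,030,459.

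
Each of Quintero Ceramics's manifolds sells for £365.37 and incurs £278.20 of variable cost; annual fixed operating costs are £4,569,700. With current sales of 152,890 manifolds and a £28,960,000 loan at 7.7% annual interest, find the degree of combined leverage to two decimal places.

Contribution at this volume is 152,890 × £87.17 = £13,327,421.30.
Subtracting fixed costs: EBIT = £13,327,421.30 − £4,569,700 = £8,757,721.30. Interest = £2,229,920.00, so EBIT − I = £6,527,801.30.
DCL = contribution ÷ (EBIT − I) = £13,327,421.30 ÷ £6,527,801.30 = 2.0416.

2.04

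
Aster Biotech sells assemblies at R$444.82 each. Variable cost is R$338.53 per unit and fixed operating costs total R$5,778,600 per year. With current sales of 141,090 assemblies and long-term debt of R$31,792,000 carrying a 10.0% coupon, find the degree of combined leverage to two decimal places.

2.48

Contribution at this volume is 141,090 × R$106.29 = R$14,996,456.10.
Operating income = contribution − fixed costs = R$14,996,456.10 − R$5,778,600 = R$9,217,856.10. Interest = R$3,179,200.00, so EBIT − I = R$6,038,656.10.
Degree of total leverage = total CM / (EBIT − interest) = R$14,996,456.10 / R$6,038,656.10 = 2.4834.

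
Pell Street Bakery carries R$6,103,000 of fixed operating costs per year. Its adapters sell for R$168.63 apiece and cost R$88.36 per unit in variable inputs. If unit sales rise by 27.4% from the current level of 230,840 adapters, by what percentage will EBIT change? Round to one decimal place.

+40.9%

At 230,840 units, contribution = 230,840 × R$80.27 = R$18,529,526.80.
EBIT = R$18,529,526.80 − R$6,103,000 = R$12,426,526.80.
Degree of operating leverage = R$18,529,526.80 / R$12,426,526.80 = 1.4911.
So EBIT moves 1.4911 × (+27.4%) = +40.9%.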